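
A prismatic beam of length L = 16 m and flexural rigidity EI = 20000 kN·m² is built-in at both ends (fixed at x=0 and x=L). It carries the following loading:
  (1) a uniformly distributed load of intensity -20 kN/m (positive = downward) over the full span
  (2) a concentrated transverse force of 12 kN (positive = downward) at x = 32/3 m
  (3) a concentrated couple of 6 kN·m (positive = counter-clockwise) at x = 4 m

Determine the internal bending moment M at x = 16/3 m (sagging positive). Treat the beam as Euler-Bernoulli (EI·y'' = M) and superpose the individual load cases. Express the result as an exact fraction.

M(16/3) = -30775/216 kN·m

Load 1 — uniform load w=-20 kN/m over full span:
  M_1 = wLx/2 - wL²/12 - wx²/2 = (-20)·16·(16/3)/2 - (-20)·16²/12 - (-20)·(16/3)²/2 = -1280/9 kN·m
Load 2 — point force P=12 kN at a=32/3 m (b=L-a=16/3):
  M_2 = Pb²(3a+b)x/L³ - Pab²/L²  [x≤a] = 12·(16/3)²·(3·(32/3)+(16/3))·(16/3)/16³ - 12·(32/3)·(16/3)²/16² = 64/27 kN·m
Load 3 — applied couple M₀=6 kN·m at a=4 m (b=L-a=12):
  M_3 = R_Ax - M_A - M₀  [x>a] with R_A=27/64, M_A=-9/8 = (27/64)·(16/3) - (-9/8) - 6 = -21/8 kN·m
Superposition: M = Σ M_i = -30775/216 kN·m ≈ -142.476852 kN·m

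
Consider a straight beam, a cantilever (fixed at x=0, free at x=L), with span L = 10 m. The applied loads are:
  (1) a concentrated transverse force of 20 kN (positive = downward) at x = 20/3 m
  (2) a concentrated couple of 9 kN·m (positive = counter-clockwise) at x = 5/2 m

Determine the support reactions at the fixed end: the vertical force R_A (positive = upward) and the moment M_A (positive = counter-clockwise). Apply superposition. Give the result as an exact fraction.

Load 1 — point force P=20 kN at a=20/3 m (b=L-a=10/3):
  R_A = P = 20 kN
  M_A = Pa = 20·(20/3) = 400/3 kN·m
Load 2 — applied couple M₀=9 kN·m at a=5/2 m (b=L-a=15/2):
  R_A = 0 kN
  M_A = -M₀ = -9 kN·m
Superposition: R_A = 20 kN, M_A = 373/3 kN·m

R_A = 20 kN, M_A = 373/3 kN·m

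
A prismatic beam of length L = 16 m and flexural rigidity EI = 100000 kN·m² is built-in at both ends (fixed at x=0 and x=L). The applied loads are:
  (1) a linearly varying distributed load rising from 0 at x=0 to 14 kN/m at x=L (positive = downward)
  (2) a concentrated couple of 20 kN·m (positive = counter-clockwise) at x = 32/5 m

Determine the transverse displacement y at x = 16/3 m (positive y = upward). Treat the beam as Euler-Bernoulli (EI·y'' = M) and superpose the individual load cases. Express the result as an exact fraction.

y(16/3) = -99056/11390625 m

Load 1 — triangular load w₀=14 kN/m (0→w₀ over full span):
  y_1 = -w₀x²(L-x)²(x+2L)/(120LEI) = -14·(16/3)²·(16-(16/3))²·((16/3)+2·16)/(120·16·100000) = -100352/11390625 m
Load 2 — applied couple M₀=20 kN·m at a=32/5 m (b=L-a=48/5):
  y_2 = (R_Ax³/6 - M_Ax²/2)/EI  [x≤a] with R_A=9/5, M_A=12/5 = ((9/5)·(16/3)³/6 - (12/5)·(16/3)²/2)/100000 = 16/140625 m
Superposition: y = Σ y_i = -99056/11390625 m ≈ -0.008696 m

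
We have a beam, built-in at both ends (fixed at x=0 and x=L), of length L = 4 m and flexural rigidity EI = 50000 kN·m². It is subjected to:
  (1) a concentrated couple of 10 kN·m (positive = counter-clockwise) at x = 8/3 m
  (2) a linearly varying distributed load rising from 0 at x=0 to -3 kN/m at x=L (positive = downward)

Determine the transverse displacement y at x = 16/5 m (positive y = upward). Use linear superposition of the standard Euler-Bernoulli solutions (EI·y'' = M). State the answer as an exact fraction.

y(16/5) = 1532/439453125 m

Load 1 — applied couple M₀=10 kN·m at a=8/3 m (b=L-a=4/3):
  y_1 = (R_Ax³/6 - M_Ax²/2 - M₀(x-a)²/2)/EI  [x>a] with R_A=10/3, M_A=10/3 = ((10/3)·(16/5)³/6 - (10/3)·(16/5)²/2 - 10·((16/5)-(8/3))²/2)/50000 = -4/703125 m
Load 2 — triangular load w₀=-3 kN/m (0→w₀ over full span):
  y_2 = -w₀x²(L-x)²(x+2L)/(120LEI) = -(-3)·(16/5)²·(4-(16/5))²·((16/5)+2·4)/(120·4·50000) = 448/48828125 m
Superposition: y = Σ y_i = 1532/439453125 m ≈ 0.000003 m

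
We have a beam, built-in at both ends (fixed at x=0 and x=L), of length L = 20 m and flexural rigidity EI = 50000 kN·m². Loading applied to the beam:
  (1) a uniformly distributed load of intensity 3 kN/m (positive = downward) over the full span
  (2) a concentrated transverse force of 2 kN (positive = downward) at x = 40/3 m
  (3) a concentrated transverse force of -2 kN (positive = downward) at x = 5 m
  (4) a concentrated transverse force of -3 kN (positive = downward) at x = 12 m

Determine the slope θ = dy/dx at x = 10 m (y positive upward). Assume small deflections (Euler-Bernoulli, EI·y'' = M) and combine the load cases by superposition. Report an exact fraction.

Load 1 — uniform load w=3 kN/m over full span:
  θ_1 = -wx(L-x)(L-2x)/(12EI) = -3·10·(20-10)·(20-2·10)/(12·50000) = 0 rad
Load 2 — point force P=2 kN at a=40/3 m (b=L-a=20/3):
  θ_2 = -Pb²x(2aL-(3a+b)x)/(2L³EI)  [x≤a] = -2·(20/3)²·10·(2·(40/3)·20-(3·(40/3)+(20/3))·10)/(2·20³·50000) = -1/13500 rad
Load 3 — point force P=-2 kN at a=5 m (b=L-a=15):
  θ_3 = Pa²(L-x)(2bL-(3b+a)(L-x))/(2L³EI)  [x>a] = (-2)·5²·(20-10)·(2·15·20-(3·15+5)·(20-10))/(2·20³·50000) = -1/16000 rad
Load 4 — point force P=-3 kN at a=12 m (b=L-a=8):
  θ_4 = -Pb²x(2aL-(3a+b)x)/(2L³EI)  [x≤a] = -(-3)·8²·10·(2·12·20-(3·12+8)·10)/(2·20³·50000) = 3/31250 rad
Superposition: θ = Σ θ_i = -2191/54000000 rad ≈ -0.000041 rad

θ(10) = -2191/54000000 rad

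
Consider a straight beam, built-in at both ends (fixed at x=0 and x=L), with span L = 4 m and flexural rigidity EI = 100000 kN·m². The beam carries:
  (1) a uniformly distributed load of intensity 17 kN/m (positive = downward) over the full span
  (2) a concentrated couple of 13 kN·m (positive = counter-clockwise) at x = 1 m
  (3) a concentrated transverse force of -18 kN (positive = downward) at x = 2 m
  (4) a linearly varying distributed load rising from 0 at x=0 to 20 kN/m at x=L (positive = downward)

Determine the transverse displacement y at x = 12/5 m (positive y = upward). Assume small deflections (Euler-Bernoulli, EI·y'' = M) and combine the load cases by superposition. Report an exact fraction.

y(12/5) = -13679/156250000 m

Load 1 — uniform load w=17 kN/m over full span:
  y_1 = -wx²(L-x)²/(24EI) = -17·(12/5)²·(4-(12/5))²/(24·100000) = -204/1953125 m
Load 2 — applied couple M₀=13 kN·m at a=1 m (b=L-a=3):
  y_2 = (R_Ax³/6 - M_Ax²/2 - M₀(x-a)²/2)/EI  [x>a] with R_A=117/32, M_A=-39/16 = ((117/32)·(12/5)³/6 - (-39/16)·(12/5)²/2 - 13·((12/5)-1)²/2)/100000 = 169/6250000 m
Load 3 — point force P=-18 kN at a=2 m (b=L-a=2):
  y_3 = -Pa²(L-x)²(3bL-(3b+a)(L-x))/(6L³EI)  [x>a] = -(-18)·2²·(4-(12/5))²·(3·2·4-(3·2+2)·(4-(12/5)))/(6·4³·100000) = 21/390625 m
Load 4 — triangular load w₀=20 kN/m (0→w₀ over full span):
  y_4 = -w₀x²(L-x)²(x+2L)/(120LEI) = -20·(12/5)²·(4-(12/5))²·((12/5)+2·4)/(120·4·100000) = -624/9765625 m
Superposition: y = Σ y_i = -13679/156250000 m ≈ -0.000088 m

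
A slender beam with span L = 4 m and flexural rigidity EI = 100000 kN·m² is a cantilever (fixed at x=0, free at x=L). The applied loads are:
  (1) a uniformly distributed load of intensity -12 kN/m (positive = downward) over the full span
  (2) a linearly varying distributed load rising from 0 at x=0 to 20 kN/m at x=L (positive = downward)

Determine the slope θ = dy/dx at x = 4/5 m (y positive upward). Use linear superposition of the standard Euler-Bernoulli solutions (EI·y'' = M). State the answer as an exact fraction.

Load 1 — uniform load w=-12 kN/m over full span:
  θ_1 = -wx(x²-3Lx+3L²)/(6EI) = -(-12)·(4/5)·((4/5)²-3·4·(4/5)+3·4²)/(6·100000) = 244/390625 rad
Load 2 — triangular load w₀=20 kN/m (0→w₀ over full span):
  θ_2 = (w₀Lx²/4-w₀L²x/3-w₀x⁴/(24L))/EI = (20·4·(4/5)²/4-20·4²·(4/5)/3-20·(4/5)⁴/(24·4))/100000 = -851/1171875 rad
Superposition: θ = Σ θ_i = -119/1171875 rad ≈ -0.000102 rad

θ(4/5) = -119/1171875 rad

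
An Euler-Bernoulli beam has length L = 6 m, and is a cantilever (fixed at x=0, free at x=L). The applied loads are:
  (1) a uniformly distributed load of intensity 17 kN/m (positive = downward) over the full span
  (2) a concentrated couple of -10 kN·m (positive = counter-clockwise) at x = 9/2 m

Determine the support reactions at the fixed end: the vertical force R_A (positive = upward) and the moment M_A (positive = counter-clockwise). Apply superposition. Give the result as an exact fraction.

Load 1 — uniform load w=17 kN/m over full span:
  R_A = wL = 17·6 = 102 kN
  M_A = wL²/2 = 17·6²/2 = 306 kN·m
Load 2 — applied couple M₀=-10 kN·m at a=9/2 m (b=L-a=3/2):
  R_A = 0 kN
  M_A = -M₀ = -(-10) = 10 kN·m
Superposition: R_A = 102 kN, M_A = 316 kN·m

R_A = 102 kN, M_A = 316 kN·m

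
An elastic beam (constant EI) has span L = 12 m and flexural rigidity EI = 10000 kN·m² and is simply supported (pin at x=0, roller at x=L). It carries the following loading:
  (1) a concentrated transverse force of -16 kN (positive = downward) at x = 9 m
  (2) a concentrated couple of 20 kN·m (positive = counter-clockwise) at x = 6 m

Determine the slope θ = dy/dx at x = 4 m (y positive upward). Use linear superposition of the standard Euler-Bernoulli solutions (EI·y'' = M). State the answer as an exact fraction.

Load 1 — point force P=-16 kN at a=9 m (b=L-a=3):
  θ_1 = -Pb(L²-b²-3x²)/(6LEI)  [x≤a] = -(-16)·3·(12²-3²-3·4²)/(6·12·10000) = 29/5000 rad
Load 2 — applied couple M₀=20 kN·m at a=6 m (b=L-a=6):
  θ_2 = (M₀x²/(2L)+C₁)/EI  [x≤a] with C₁=M₀(3b²-L²)/(6L)=-10 = (20·4²/(2·12)+(-10))/10000 = 1/3000 rad
Superposition: θ = Σ θ_i = 23/3750 rad ≈ 0.006133 rad

θ(4) = 23/3750 rad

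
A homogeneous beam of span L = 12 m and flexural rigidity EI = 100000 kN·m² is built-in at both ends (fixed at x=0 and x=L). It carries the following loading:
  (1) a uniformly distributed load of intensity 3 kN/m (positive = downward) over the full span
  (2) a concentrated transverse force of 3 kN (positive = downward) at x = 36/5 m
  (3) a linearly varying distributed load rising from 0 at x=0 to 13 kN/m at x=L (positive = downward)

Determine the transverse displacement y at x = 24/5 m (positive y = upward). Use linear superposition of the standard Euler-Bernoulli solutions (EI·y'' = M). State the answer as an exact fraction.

Load 1 — uniform load w=3 kN/m over full span:
  y_1 = -wx²(L-x)²/(24EI) = -3·(24/5)²·(12-(24/5))²/(24·100000) = -2916/1953125 m
Load 2 — point force P=3 kN at a=36/5 m (b=L-a=24/5):
  y_2 = -Pb²x²(3aL-(3a+b)x)/(6L³EI)  [x≤a] = -3·(24/5)²·(24/5)²·(3·(36/5)·12-(3·(36/5)+(24/5))·(24/5))/(6·12³·100000) = -9936/48828125 m
Load 3 — triangular load w₀=13 kN/m (0→w₀ over full span):
  y_3 = -w₀x²(L-x)²(x+2L)/(120LEI) = -13·(24/5)²·(12-(24/5))²·((24/5)+2·12)/(120·12·100000) = -151632/48828125 m
Superposition: y = Σ y_i = -234468/48828125 m ≈ -0.004802 m

y(24/5) = -234468/48828125 m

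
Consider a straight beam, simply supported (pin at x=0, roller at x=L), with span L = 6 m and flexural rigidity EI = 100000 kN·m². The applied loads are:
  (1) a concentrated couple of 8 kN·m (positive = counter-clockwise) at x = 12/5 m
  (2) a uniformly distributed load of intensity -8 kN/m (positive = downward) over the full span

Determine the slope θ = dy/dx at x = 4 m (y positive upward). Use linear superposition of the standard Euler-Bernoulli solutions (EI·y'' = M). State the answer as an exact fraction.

Load 1 — applied couple M₀=8 kN·m at a=12/5 m (b=L-a=18/5):
  θ_1 = (M₀x²/(2L)-M₀(x-a)+C₁)/EI  [x>a] with C₁=M₀(3b²-L²)/(6L)=16/25 = (8·4²/(2·6)-8·(4-(12/5))+(16/25))/100000 = -7/468750 rad
Load 2 — uniform load w=-8 kN/m over full span:
  θ_2 = -w(L³-6Lx²+4x³)/(24EI) = -(-8)·(6³-6·6·4²+4·4³)/(24·100000) = -13/37500 rad
Superposition: θ = Σ θ_i = -113/312500 rad ≈ -0.000362 rad

θ(4) = -113/312500 rad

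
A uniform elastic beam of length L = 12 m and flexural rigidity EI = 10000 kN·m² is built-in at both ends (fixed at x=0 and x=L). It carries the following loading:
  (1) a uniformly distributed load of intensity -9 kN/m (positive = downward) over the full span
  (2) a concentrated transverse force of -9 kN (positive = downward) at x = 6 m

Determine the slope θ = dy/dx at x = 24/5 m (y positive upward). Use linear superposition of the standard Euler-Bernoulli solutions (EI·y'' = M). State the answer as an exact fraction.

Load 1 — uniform load w=-9 kN/m over full span:
  θ_1 = -wx(L-x)(L-2x)/(12EI) = -(-9)·(24/5)·(12-(24/5))·(12-2·(24/5))/(12·10000) = 486/78125 rad
Load 2 — point force P=-9 kN at a=6 m (b=L-a=6):
  θ_2 = -Pb²x(2aL-(3a+b)x)/(2L³EI)  [x≤a] = -(-9)·6²·(24/5)·(2·6·12-(3·6+6)·(24/5))/(2·12³·10000) = 81/62500 rad
Superposition: θ = Σ θ_i = 2349/312500 rad ≈ 0.007517 rad

θ(24/5) = 2349/312500 rad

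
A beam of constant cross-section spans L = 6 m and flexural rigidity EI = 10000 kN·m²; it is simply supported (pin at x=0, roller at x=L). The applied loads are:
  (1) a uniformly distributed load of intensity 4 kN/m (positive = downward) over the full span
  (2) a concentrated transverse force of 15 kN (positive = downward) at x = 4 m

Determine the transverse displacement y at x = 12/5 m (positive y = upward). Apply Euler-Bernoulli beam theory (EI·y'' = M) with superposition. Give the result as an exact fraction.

Load 1 — uniform load w=4 kN/m over full span:
  y_1 = -wx(L³-2Lx²+x³)/(24EI) = -4·(12/5)·(6³-2·6·(12/5)²+(12/5)³)/(24·10000) = -2511/390625 m
Load 2 — point force P=15 kN at a=4 m (b=L-a=2):
  y_2 = -Pbx(L²-b²-x²)/(6LEI)  [x≤a] = -15·2·(12/5)·(6²-2²-(12/5)²)/(6·6·10000) = -82/15625 m
Superposition: y = Σ y_i = -4561/390625 m ≈ -0.011676 m

y(12/5) = -4561/390625 m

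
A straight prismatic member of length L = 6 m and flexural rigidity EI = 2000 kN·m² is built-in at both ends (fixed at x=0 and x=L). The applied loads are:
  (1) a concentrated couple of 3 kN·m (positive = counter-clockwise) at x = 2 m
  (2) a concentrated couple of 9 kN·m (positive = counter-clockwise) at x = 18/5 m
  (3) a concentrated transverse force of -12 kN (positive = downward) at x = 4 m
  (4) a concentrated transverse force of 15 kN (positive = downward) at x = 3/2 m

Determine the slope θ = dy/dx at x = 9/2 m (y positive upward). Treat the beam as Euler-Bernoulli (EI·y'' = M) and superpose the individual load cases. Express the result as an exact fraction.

Load 1 — applied couple M₀=3 kN·m at a=2 m (b=L-a=4):
  θ_1 = (R_Ax²/2 - M_Ax - M₀(x-a))/EI  [x>a] with R_A=2/3, M_A=0 = ((2/3)·(9/2)²/2 - 0·(9/2) - 3·((9/2)-2))/2000 = -3/8000 rad
Load 2 — applied couple M₀=9 kN·m at a=18/5 m (b=L-a=12/5):
  θ_2 = (R_Ax²/2 - M_Ax - M₀(x-a))/EI  [x>a] with R_A=54/25, M_A=72/25 = ((54/25)·(9/2)²/2 - (72/25)·(9/2) - 9·((9/2)-(18/5)))/2000 = 81/200000 rad
Load 3 — point force P=-12 kN at a=4 m (b=L-a=2):
  θ_3 = Pa²(L-x)(2bL-(3b+a)(L-x))/(2L³EI)  [x>a] = (-12)·4²·(6-(9/2))·(2·2·6-(3·2+4)·(6-(9/2)))/(2·6³·2000) = -3/1000 rad
Load 4 — point force P=15 kN at a=3/2 m (b=L-a=9/2):
  θ_4 = Pa²(L-x)(2bL-(3b+a)(L-x))/(2L³EI)  [x>a] = 15·(3/2)²·(6-(9/2))·(2·(9/2)·6-(3·(9/2)+(3/2))·(6-(9/2)))/(2·6³·2000) = 189/102400 rad
Superposition: θ = Σ θ_i = -14391/12800000 rad ≈ -0.001124 rad

θ(9/2) = -14391/12800000 rad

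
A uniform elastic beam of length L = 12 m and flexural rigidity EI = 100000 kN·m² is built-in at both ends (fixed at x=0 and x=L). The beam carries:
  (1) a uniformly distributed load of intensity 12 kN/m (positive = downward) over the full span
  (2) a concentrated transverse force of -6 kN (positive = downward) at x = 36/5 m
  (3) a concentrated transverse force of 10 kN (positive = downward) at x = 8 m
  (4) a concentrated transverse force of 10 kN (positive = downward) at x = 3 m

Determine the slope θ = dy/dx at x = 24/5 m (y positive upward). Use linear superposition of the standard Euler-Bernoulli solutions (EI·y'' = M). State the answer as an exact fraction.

Load 1 — uniform load w=12 kN/m over full span:
  θ_1 = -wx(L-x)(L-2x)/(12EI) = -12·(24/5)·(12-(24/5))·(12-2·(24/5))/(12·100000) = -324/390625 rad
Load 2 — point force P=-6 kN at a=36/5 m (b=L-a=24/5):
  θ_2 = -Pb²x(2aL-(3a+b)x)/(2L³EI)  [x≤a] = -(-6)·(24/5)²·(24/5)·(2·(36/5)·12-(3·(36/5)+(24/5))·(24/5))/(2·12³·100000) = 864/9765625 rad
Load 3 — point force P=10 kN at a=8 m (b=L-a=4):
  θ_3 = -Pb²x(2aL-(3a+b)x)/(2L³EI)  [x≤a] = -10·4²·(24/5)·(2·8·12-(3·8+4)·(24/5))/(2·12³·100000) = -2/15625 rad
Load 4 — point force P=10 kN at a=3 m (b=L-a=9):
  θ_4 = Pa²(L-x)(2bL-(3b+a)(L-x))/(2L³EI)  [x>a] = 10·3²·(12-(24/5))·(2·9·12-(3·9+3)·(12-(24/5)))/(2·12³·100000) = 0 rad
Superposition: θ = Σ θ_i = -8486/9765625 rad ≈ -0.000869 rad

θ(24/5) = -8486/9765625 rad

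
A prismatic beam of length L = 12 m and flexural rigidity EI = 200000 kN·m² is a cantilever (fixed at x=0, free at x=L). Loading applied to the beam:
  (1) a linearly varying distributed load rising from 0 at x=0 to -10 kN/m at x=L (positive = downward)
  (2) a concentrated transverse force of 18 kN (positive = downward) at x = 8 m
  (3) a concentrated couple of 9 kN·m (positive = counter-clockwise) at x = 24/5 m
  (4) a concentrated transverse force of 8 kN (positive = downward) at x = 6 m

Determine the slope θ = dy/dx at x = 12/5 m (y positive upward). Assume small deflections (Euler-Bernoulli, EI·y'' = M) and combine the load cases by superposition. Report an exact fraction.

θ(12/5) = 19251/6250000 rad

Load 1 — triangular load w₀=-10 kN/m (0→w₀ over full span):
  θ_1 = (w₀Lx²/4-w₀L²x/3-w₀x⁴/(24L))/EI = ((-10)·12·(12/5)²/4-(-10)·12²·(12/5)/3-(-10)·(12/5)⁴/(24·12))/200000 = 7659/1562500 rad
Load 2 — point force P=18 kN at a=8 m (b=L-a=4):
  θ_2 = -Px(2a-x)/(2EI)  [x≤a] = -18·(12/5)·(2·8-(12/5))/(2·200000) = -459/312500 rad
Load 3 — applied couple M₀=9 kN·m at a=24/5 m (b=L-a=36/5):
  θ_3 = M₀x/EI  [x≤a] = 9·(12/5)/200000 = 27/250000 rad
Load 4 — point force P=8 kN at a=6 m (b=L-a=6):
  θ_4 = -Px(2a-x)/(2EI)  [x≤a] = -8·(12/5)·(2·6-(12/5))/(2·200000) = -36/78125 rad
Superposition: θ = Σ θ_i = 19251/6250000 rad ≈ 0.003080 rad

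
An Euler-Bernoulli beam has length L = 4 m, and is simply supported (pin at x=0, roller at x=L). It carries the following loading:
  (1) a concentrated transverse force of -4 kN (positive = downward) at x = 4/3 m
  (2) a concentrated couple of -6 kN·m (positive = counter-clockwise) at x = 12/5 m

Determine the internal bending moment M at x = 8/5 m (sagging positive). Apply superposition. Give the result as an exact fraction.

Load 1 — point force P=-4 kN at a=4/3 m (b=L-a=8/3):
  M_1 = Pa(L-x)/L  [x>a] = (-4)·(4/3)·(4-(8/5))/4 = -16/5 kN·m
Load 2 — applied couple M₀=-6 kN·m at a=12/5 m (b=L-a=8/5):
  M_2 = M₀x/L  [x≤a] = (-6)·(8/5)/4 = -12/5 kN·m
Superposition: M = Σ M_i = -28/5 kN·m ≈ -5.600000 kN·m

M(8/5) = -28/5 kN·m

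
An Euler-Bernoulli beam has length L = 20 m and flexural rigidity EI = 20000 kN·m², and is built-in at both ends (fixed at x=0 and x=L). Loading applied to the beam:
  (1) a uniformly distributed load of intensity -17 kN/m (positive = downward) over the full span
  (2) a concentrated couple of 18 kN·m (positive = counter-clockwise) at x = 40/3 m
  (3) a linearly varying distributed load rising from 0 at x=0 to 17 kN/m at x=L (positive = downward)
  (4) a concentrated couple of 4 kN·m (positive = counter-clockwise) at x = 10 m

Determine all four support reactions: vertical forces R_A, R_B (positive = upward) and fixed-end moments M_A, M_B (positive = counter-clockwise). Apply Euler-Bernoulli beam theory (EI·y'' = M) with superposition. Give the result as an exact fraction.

Load 1 — uniform load w=-17 kN/m over full span:
  R_A = wL/2 = (-17)·20/2 = -170 kN
  M_A = wL²/12 = (-17)·20²/12 = -1700/3 kN·m
  R_B = wL/2 = (-17)·20/2 = -170 kN
  M_B = -wL²/12 = -(-17)·20²/12 = 1700/3 kN·m
Load 2 — applied couple M₀=18 kN·m at a=40/3 m (b=L-a=20/3):
  R_A = 6M₀ab/L³ = 6·18·(40/3)·(20/3)/20³ = 6/5 kN
  M_A = M₀b(2a-b)/L² = 18·(20/3)·(2·(40/3)-(20/3))/20² = 6 kN·m
  R_B = -6M₀ab/L³ = -6·18·(40/3)·(20/3)/20³ = -6/5 kN
  M_B = M₀a(2b-a)/L² = 18·(40/3)·(2·(20/3)-(40/3))/20² = 0 kN·m
Load 3 — triangular load w₀=17 kN/m (0→w₀ over full span):
  R_A = 3w₀L/20 = 3·17·20/20 = 51 kN
  M_A = w₀L²/30 = 17·20²/30 = 680/3 kN·m
  R_B = 7w₀L/20 = 7·17·20/20 = 119 kN
  M_B = -w₀L²/20 = -17·20²/20 = -340 kN·m
Load 4 — applied couple M₀=4 kN·m at a=10 m (b=L-a=10):
  R_A = 6M₀ab/L³ = 6·4·10·10/20³ = 3/10 kN
  M_A = M₀b(2a-b)/L² = 4·10·(2·10-10)/20² = 1 kN·m
  R_B = -6M₀ab/L³ = -6·4·10·10/20³ = -3/10 kN
  M_B = M₀a(2b-a)/L² = 4·10·(2·10-10)/20² = 1 kN·m
Superposition: R_A = -235/2 kN, M_A = -333 kN·m, R_B = -105/2 kN, M_B = 683/3 kN·m

R_A = -235/2 kN, M_A = -333 kN·m, R_B = -105/2 kN, M_B = 683/3 kN·m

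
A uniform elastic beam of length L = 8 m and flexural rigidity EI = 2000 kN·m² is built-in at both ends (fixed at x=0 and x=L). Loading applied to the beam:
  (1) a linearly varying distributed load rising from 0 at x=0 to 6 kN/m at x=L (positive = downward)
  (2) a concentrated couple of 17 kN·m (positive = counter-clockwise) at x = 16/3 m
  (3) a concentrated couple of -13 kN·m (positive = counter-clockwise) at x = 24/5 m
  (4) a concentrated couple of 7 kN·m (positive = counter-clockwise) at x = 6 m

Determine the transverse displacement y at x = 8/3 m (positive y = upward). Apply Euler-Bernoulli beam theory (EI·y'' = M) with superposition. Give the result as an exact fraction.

y(8/3) = -97391/6075000 m

Load 1 — triangular load w₀=6 kN/m (0→w₀ over full span):
  y_1 = -w₀x²(L-x)²(x+2L)/(120LEI) = -6·(8/3)²·(8-(8/3))²·((8/3)+2·8)/(120·8·2000) = -1792/151875 m
Load 2 — applied couple M₀=17 kN·m at a=16/3 m (b=L-a=8/3):
  y_2 = (R_Ax³/6 - M_Ax²/2)/EI  [x≤a] with R_A=17/6, M_A=17/3 = ((17/6)·(8/3)³/6 - (17/3)·(8/3)²/2)/2000 = -34/6075 m
Load 3 — applied couple M₀=-13 kN·m at a=24/5 m (b=L-a=16/5):
  y_3 = (R_Ax³/6 - M_Ax²/2)/EI  [x≤a] with R_A=-117/50, M_A=-104/25 = ((-117/50)·(8/3)³/6 - (-104/25)·(8/3)²/2)/2000 = 104/28125 m
Load 4 — applied couple M₀=7 kN·m at a=6 m (b=L-a=2):
  y_4 = (R_Ax³/6 - M_Ax²/2)/EI  [x≤a] with R_A=63/64, M_A=35/16 = ((63/64)·(8/3)³/6 - (35/16)·(8/3)²/2)/2000 = -7/3000 m
Superposition: y = Σ y_i = -97391/6075000 m ≈ -0.016031 m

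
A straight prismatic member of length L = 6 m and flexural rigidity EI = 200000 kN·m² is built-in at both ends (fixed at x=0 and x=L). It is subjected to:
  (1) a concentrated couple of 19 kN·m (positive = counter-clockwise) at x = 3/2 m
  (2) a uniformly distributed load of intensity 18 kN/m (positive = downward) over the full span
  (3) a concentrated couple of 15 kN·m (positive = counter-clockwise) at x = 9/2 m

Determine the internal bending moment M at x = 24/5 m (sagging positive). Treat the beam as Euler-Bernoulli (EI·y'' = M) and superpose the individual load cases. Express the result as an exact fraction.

M(24/5) = -1337/200 kN·m

Load 1 — applied couple M₀=19 kN·m at a=3/2 m (b=L-a=9/2):
  M_1 = R_Ax - M_A - M₀  [x>a] with R_A=57/16, M_A=-57/16 = (57/16)·(24/5) - (-57/16) - 19 = 133/80 kN·m
Load 2 — uniform load w=18 kN/m over full span:
  M_2 = wLx/2 - wL²/12 - wx²/2 = 18·6·(24/5)/2 - 18·6²/12 - 18·(24/5)²/2 = -54/25 kN·m
Load 3 — applied couple M₀=15 kN·m at a=9/2 m (b=L-a=3/2):
  M_3 = R_Ax - M_A - M₀  [x>a] with R_A=45/16, M_A=75/16 = (45/16)·(24/5) - (75/16) - 15 = -99/16 kN·m
Superposition: M = Σ M_i = -1337/200 kN·m ≈ -6.685000 kN·m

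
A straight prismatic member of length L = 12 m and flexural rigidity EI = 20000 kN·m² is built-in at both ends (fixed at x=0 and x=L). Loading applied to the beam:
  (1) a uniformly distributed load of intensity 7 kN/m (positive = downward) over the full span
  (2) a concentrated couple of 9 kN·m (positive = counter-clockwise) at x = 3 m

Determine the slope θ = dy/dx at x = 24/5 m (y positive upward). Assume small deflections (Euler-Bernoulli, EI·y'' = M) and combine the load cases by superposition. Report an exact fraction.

θ(24/5) = -11691/5000000 rad

Load 1 — uniform load w=7 kN/m over full span:
  θ_1 = -wx(L-x)(L-2x)/(12EI) = -7·(24/5)·(12-(24/5))·(12-2·(24/5))/(12·20000) = -189/78125 rad
Load 2 — applied couple M₀=9 kN·m at a=3 m (b=L-a=9):
  θ_2 = (R_Ax²/2 - M_Ax - M₀(x-a))/EI  [x>a] with R_A=27/32, M_A=-27/16 = ((27/32)·(24/5)²/2 - (-27/16)·(24/5) - 9·((24/5)-3))/20000 = 81/1000000 rad
Superposition: θ = Σ θ_i = -11691/5000000 rad ≈ -0.002338 rad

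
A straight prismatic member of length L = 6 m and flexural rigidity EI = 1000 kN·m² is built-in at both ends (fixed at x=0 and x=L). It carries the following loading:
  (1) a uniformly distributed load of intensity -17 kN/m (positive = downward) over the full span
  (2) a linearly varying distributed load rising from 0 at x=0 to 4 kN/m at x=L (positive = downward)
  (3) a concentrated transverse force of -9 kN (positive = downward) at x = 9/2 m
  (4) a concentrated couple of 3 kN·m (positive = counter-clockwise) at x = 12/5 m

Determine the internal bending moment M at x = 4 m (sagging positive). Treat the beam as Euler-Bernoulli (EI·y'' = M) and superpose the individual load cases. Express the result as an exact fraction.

Load 1 — uniform load w=-17 kN/m over full span:
  M_1 = wLx/2 - wL²/12 - wx²/2 = (-17)·6·4/2 - (-17)·6²/12 - (-17)·4²/2 = -17 kN·m
Load 2 — triangular load w₀=4 kN/m (0→w₀ over full span):
  M_2 = 3w₀Lx/20 - w₀L²/30 - w₀x³/(6L) = 3·4·6·4/20 - 4·6²/30 - 4·4³/(6·6) = 112/45 kN·m
Load 3 — point force P=-9 kN at a=9/2 m (b=L-a=3/2):
  M_3 = Pb²(3a+b)x/L³ - Pab²/L²  [x≤a] = (-9)·(3/2)²·(3·(9/2)+(3/2))·4/6³ - (-9)·(9/2)·(3/2)²/6² = -99/32 kN·m
Load 4 — applied couple M₀=3 kN·m at a=12/5 m (b=L-a=18/5):
  M_4 = R_Ax - M_A - M₀  [x>a] with R_A=18/25, M_A=9/25 = (18/25)·4 - (9/25) - 3 = -12/25 kN·m
Superposition: M = Σ M_i = -130211/7200 kN·m ≈ -18.084861 kN·m

M(4) = -130211/7200 kN·m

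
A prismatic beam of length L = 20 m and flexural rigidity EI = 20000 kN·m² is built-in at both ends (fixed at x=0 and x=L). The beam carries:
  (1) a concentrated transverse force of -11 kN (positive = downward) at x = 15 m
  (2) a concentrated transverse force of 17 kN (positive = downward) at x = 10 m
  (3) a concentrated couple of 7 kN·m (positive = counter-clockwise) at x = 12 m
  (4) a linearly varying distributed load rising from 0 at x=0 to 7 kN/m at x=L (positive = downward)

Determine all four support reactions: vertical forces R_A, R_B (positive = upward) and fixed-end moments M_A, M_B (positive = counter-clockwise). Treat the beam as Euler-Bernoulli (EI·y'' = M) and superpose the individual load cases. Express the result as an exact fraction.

Load 1 — point force P=-11 kN at a=15 m (b=L-a=5):
  R_A = Pb²(3a+b)/L³ = (-11)·5²·(3·15+5)/20³ = -55/32 kN
  M_A = Pab²/L² = (-11)·15·5²/20² = -165/16 kN·m
  R_B = Pa²(a+3b)/L³ = (-11)·15²·(15+3·5)/20³ = -297/32 kN
  M_B = -Pa²b/L² = -(-11)·15²·5/20² = 495/16 kN·m
Load 2 — point force P=17 kN at a=10 m (b=L-a=10):
  R_A = Pb²(3a+b)/L³ = 17·10²·(3·10+10)/20³ = 17/2 kN
  M_A = Pab²/L² = 17·10·10²/20² = 85/2 kN·m
  R_B = Pa²(a+3b)/L³ = 17·10²·(10+3·10)/20³ = 17/2 kN
  M_B = -Pa²b/L² = -17·10²·10/20² = -85/2 kN·m
Load 3 — applied couple M₀=7 kN·m at a=12 m (b=L-a=8):
  R_A = 6M₀ab/L³ = 6·7·12·8/20³ = 63/125 kN
  M_A = M₀b(2a-b)/L² = 7·8·(2·12-8)/20² = 56/25 kN·m
  R_B = -6M₀ab/L³ = -6·7·12·8/20³ = -63/125 kN
  M_B = M₀a(2b-a)/L² = 7·12·(2·8-12)/20² = 21/25 kN·m
Load 4 — triangular load w₀=7 kN/m (0→w₀ over full span):
  R_A = 3w₀L/20 = 3·7·20/20 = 21 kN
  M_A = w₀L²/30 = 7·20²/30 = 280/3 kN·m
  R_B = 7w₀L/20 = 7·7·20/20 = 49 kN
  M_B = -w₀L²/20 = -7·20²/20 = -140 kN·m
Superposition: R_A = 113141/4000 kN, M_A = 153313/1200 kN·m, R_B = 190859/4000 kN, M_B = -60289/400 kN·m

R_A = 113141/4000 kN, M_A = 153313/1200 kN·m, R_B = 190859/4000 kN, M_B = -60289/400 kN·m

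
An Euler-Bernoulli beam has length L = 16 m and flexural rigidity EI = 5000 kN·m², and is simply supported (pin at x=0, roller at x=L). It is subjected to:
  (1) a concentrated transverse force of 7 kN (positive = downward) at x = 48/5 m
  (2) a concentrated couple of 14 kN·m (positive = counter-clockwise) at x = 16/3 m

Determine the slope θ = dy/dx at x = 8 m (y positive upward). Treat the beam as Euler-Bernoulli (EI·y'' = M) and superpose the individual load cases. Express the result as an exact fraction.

θ(8) = -2149/1406250 rad

Load 1 — point force P=7 kN at a=48/5 m (b=L-a=32/5):
  θ_1 = -Pb(L²-b²-3x²)/(6LEI)  [x≤a] = -7·(32/5)·(16²-(32/5)²-3·8²)/(6·16·5000) = -168/78125 rad
Load 2 — applied couple M₀=14 kN·m at a=16/3 m (b=L-a=32/3):
  θ_2 = (M₀x²/(2L)-M₀(x-a)+C₁)/EI  [x>a] with C₁=M₀(3b²-L²)/(6L)=112/9 = (14·8²/(2·16)-14·(8-(16/3))+(112/9))/5000 = 7/11250 rad
Superposition: θ = Σ θ_i = -2149/1406250 rad ≈ -0.001528 rad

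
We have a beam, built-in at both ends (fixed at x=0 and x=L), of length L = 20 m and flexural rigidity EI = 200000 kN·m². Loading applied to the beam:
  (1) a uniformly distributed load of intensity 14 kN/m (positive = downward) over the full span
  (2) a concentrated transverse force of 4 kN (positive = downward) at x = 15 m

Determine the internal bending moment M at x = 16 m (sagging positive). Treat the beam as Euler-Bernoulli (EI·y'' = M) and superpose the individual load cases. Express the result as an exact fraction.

Load 1 — uniform load w=14 kN/m over full span:
  M_1 = wLx/2 - wL²/12 - wx²/2 = 14·20·16/2 - 14·20²/12 - 14·16²/2 = -56/3 kN·m
Load 2 — point force P=4 kN at a=15 m (b=L-a=5):
  M_2 = Pa²(a+3b)(L-x)/L³ - Pa²b/L²  [x>a] = 4·15²·(15+3·5)·(20-16)/20³ - 4·15²·5/20² = 9/4 kN·m
Superposition: M = Σ M_i = -197/12 kN·m ≈ -16.416667 kN·m

M(16) = -197/12 kN·m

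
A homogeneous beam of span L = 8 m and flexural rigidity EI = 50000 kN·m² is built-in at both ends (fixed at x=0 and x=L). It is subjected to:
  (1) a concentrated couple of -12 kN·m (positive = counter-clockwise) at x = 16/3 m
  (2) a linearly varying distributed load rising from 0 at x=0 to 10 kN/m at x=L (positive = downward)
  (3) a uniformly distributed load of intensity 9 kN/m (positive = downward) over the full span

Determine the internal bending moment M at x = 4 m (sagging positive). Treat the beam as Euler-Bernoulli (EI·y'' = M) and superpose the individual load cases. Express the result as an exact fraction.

M(4) = 100/3 kN·m

Load 1 — applied couple M₀=-12 kN·m at a=16/3 m (b=L-a=8/3):
  M_1 = R_Ax - M_A  [x≤a] with R_A=-2, M_A=-4 = (-2)·4 - (-4) = -4 kN·m
Load 2 — triangular load w₀=10 kN/m (0→w₀ over full span):
  M_2 = 3w₀Lx/20 - w₀L²/30 - w₀x³/(6L) = 3·10·8·4/20 - 10·8²/30 - 10·4³/(6·8) = 40/3 kN·m
Load 3 — uniform load w=9 kN/m over full span:
  M_3 = wLx/2 - wL²/12 - wx²/2 = 9·8·4/2 - 9·8²/12 - 9·4²/2 = 24 kN·m
Superposition: M = Σ M_i = 100/3 kN·m ≈ 33.333333 kN·m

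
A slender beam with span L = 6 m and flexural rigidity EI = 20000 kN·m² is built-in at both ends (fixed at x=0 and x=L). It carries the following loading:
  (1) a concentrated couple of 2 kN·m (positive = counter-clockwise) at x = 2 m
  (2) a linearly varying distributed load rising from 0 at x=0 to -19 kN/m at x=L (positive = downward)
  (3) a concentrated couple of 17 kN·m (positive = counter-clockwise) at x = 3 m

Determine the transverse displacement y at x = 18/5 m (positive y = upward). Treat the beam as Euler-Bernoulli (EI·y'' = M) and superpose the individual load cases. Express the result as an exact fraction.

y(18/5) = 266209/156250000 m

Load 1 — applied couple M₀=2 kN·m at a=2 m (b=L-a=4):
  y_1 = (R_Ax³/6 - M_Ax²/2 - M₀(x-a)²/2)/EI  [x>a] with R_A=4/9, M_A=0 = ((4/9)·(18/5)³/6 - 0·(18/5)²/2 - 2·((18/5)-2)²/2)/20000 = 7/156250 m
Load 2 — triangular load w₀=-19 kN/m (0→w₀ over full span):
  y_2 = -w₀x²(L-x)²(x+2L)/(120LEI) = -(-19)·(18/5)²·(6-(18/5))²·((18/5)+2·6)/(120·6·20000) = 60021/39062500 m
Load 3 — applied couple M₀=17 kN·m at a=3 m (b=L-a=3):
  y_3 = (R_Ax³/6 - M_Ax²/2 - M₀(x-a)²/2)/EI  [x>a] with R_A=17/4, M_A=17/4 = ((17/4)·(18/5)³/6 - (17/4)·(18/5)²/2 - 17·((18/5)-3)²/2)/20000 = 153/1250000 m
Superposition: y = Σ y_i = 266209/156250000 m ≈ 0.001704 m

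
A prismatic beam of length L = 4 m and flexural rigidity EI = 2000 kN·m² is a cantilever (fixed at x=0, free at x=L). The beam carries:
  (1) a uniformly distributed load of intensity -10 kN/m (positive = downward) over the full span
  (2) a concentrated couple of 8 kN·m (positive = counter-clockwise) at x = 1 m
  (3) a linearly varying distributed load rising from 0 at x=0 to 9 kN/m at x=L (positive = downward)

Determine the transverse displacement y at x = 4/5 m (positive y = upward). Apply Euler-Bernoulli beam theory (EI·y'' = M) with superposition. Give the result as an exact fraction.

Load 1 — uniform load w=-10 kN/m over full span:
  y_1 = -wx²(x²-4Lx+6L²)/(24EI) = -(-10)·(4/5)²·((4/5)²-4·4·(4/5)+6·4²)/(24·2000) = 524/46875 m
Load 2 — applied couple M₀=8 kN·m at a=1 m (b=L-a=3):
  y_2 = M₀x²/(2EI)  [x≤a] = 8·(4/5)²/(2·2000) = 4/3125 m
Load 3 — triangular load w₀=9 kN/m (0→w₀ over full span):
  y_3 = (w₀Lx³/12-w₀L²x²/6-w₀x⁵/(120L))/EI = (9·4·(4/5)³/12-9·4²·(4/5)²/6-9·(4/5)⁵/(120·4))/2000 = -13506/1953125 m
Superposition: y = Σ y_i = 32482/5859375 m ≈ 0.005544 m

y(4/5) = 32482/5859375 m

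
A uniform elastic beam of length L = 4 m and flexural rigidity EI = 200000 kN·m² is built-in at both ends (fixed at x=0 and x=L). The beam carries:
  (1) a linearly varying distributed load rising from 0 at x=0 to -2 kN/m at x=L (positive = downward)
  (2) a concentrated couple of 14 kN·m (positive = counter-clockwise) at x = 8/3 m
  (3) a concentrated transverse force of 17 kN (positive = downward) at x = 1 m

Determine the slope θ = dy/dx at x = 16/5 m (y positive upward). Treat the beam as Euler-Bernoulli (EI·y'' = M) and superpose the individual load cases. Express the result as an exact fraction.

Load 1 — triangular load w₀=-2 kN/m (0→w₀ over full span):
  θ_1 = -w₀(2x(L-x)(L-2x)(x+2L)+x²(L-x)²)/(120LEI) = -(-2)·(2·(16/5)·(4-(16/5))·(4-2·(16/5))·((16/5)+2·4)+(16/5)²·(4-(16/5))²)/(120·4·200000) = -16/5859375 rad
Load 2 — applied couple M₀=14 kN·m at a=8/3 m (b=L-a=4/3):
  θ_2 = (R_Ax²/2 - M_Ax - M₀(x-a))/EI  [x>a] with R_A=14/3, M_A=14/3 = ((14/3)·(16/5)²/2 - (14/3)·(16/5) - 14·((16/5)-(8/3)))/200000 = 7/937500 rad
Load 3 — point force P=17 kN at a=1 m (b=L-a=3):
  θ_3 = Pa²(L-x)(2bL-(3b+a)(L-x))/(2L³EI)  [x>a] = 17·1²·(4-(16/5))·(2·3·4-(3·3+1)·(4-(16/5)))/(2·4³·200000) = 17/2000000 rad
Superposition: θ = Σ θ_i = 3309/250000000 rad ≈ 0.000013 rad

θ(16/5) = 3309/250000000 rad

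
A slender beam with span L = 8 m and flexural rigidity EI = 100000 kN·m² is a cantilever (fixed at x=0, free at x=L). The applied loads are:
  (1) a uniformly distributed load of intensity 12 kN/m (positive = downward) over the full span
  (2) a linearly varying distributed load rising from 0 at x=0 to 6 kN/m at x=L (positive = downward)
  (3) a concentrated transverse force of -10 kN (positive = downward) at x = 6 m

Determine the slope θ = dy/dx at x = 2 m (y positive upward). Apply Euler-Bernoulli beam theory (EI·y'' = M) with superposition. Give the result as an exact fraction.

θ(2) = -1401/200000 rad

Load 1 — uniform load w=12 kN/m over full span:
  θ_1 = -wx(x²-3Lx+3L²)/(6EI) = -12·2·(2²-3·8·2+3·8²)/(6·100000) = -37/6250 rad
Load 2 — triangular load w₀=6 kN/m (0→w₀ over full span):
  θ_2 = (w₀Lx²/4-w₀L²x/3-w₀x⁴/(24L))/EI = (6·8·2²/4-6·8²·2/3-6·2⁴/(24·8))/100000 = -417/200000 rad
Load 3 — point force P=-10 kN at a=6 m (b=L-a=2):
  θ_3 = -Px(2a-x)/(2EI)  [x≤a] = -(-10)·2·(2·6-2)/(2·100000) = 1/1000 rad
Superposition: θ = Σ θ_i = -1401/200000 rad ≈ -0.007005 rad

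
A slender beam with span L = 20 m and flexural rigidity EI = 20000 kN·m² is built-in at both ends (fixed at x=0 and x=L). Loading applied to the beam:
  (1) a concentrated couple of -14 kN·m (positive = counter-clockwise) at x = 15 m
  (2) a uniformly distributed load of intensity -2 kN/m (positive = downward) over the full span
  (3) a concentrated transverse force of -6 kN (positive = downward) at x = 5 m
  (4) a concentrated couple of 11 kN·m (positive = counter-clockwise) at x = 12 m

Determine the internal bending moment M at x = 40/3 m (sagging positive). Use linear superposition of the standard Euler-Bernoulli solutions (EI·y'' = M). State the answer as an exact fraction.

M(40/3) = -29639/900 kN·m

Load 1 — applied couple M₀=-14 kN·m at a=15 m (b=L-a=5):
  M_1 = R_Ax - M_A  [x≤a] with R_A=-63/80, M_A=-35/8 = (-63/80)·(40/3) - (-35/8) = -49/8 kN·m
Load 2 — uniform load w=-2 kN/m over full span:
  M_2 = wLx/2 - wL²/12 - wx²/2 = (-2)·20·(40/3)/2 - (-2)·20²/12 - (-2)·(40/3)²/2 = -200/9 kN·m
Load 3 — point force P=-6 kN at a=5 m (b=L-a=15):
  M_3 = Pa²(a+3b)(L-x)/L³ - Pa²b/L²  [x>a] = (-6)·5²·(5+3·15)·(20-(40/3))/20³ - (-6)·5²·15/20² = -5/8 kN·m
Load 4 — applied couple M₀=11 kN·m at a=12 m (b=L-a=8):
  M_4 = R_Ax - M_A - M₀  [x>a] with R_A=99/125, M_A=88/25 = (99/125)·(40/3) - (88/25) - 11 = -99/25 kN·m
Superposition: M = Σ M_i = -29639/900 kN·m ≈ -32.932222 kN·m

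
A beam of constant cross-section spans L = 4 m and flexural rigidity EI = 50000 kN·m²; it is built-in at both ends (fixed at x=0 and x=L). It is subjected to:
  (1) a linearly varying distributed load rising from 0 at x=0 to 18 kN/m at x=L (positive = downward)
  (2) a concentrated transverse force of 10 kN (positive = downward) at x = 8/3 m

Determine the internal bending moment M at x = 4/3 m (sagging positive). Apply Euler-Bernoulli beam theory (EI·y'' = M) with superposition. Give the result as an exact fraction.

Load 1 — triangular load w₀=18 kN/m (0→w₀ over full span):
  M_1 = 3w₀Lx/20 - w₀L²/30 - w₀x³/(6L) = 3·18·4·(4/3)/20 - 18·4²/30 - 18·(4/3)³/(6·4) = 136/45 kN·m
Load 2 — point force P=10 kN at a=8/3 m (b=L-a=4/3):
  M_2 = Pb²(3a+b)x/L³ - Pab²/L²  [x≤a] = 10·(4/3)²·(3·(8/3)+(4/3))·(4/3)/4³ - 10·(8/3)·(4/3)²/4² = 40/81 kN·m
Superposition: M = Σ M_i = 1424/405 kN·m ≈ 3.516049 kN·m

M(4/3) = 1424/405 kN·m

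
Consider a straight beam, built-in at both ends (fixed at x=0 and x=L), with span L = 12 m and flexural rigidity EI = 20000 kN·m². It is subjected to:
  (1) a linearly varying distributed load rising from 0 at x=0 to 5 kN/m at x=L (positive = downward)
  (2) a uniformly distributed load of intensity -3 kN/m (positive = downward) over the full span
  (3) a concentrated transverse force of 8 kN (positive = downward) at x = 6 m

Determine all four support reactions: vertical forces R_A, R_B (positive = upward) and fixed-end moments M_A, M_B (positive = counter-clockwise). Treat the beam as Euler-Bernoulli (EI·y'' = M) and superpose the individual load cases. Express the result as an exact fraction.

R_A = -5 kN, M_A = 0 kN·m, R_B = 7 kN, M_B = -12 kN·m

Load 1 — triangular load w₀=5 kN/m (0→w₀ over full span):
  R_A = 3w₀L/20 = 3·5·12/20 = 9 kN
  M_A = w₀L²/30 = 5·12²/30 = 24 kN·m
  R_B = 7w₀L/20 = 7·5·12/20 = 21 kN
  M_B = -w₀L²/20 = -5·12²/20 = -36 kN·m
Load 2 — uniform load w=-3 kN/m over full span:
  R_A = wL/2 = (-3)·12/2 = -18 kN
  M_A = wL²/12 = (-3)·12²/12 = -36 kN·m
  R_B = wL/2 = (-3)·12/2 = -18 kN
  M_B = -wL²/12 = -(-3)·12²/12 = 36 kN·m
Load 3 — point force P=8 kN at a=6 m (b=L-a=6):
  R_A = Pb²(3a+b)/L³ = 8·6²·(3·6+6)/12³ = 4 kN
  M_A = Pab²/L² = 8·6·6²/12² = 12 kN·m
  R_B = Pa²(a+3b)/L³ = 8·6²·(6+3·6)/12³ = 4 kN
  M_B = -Pa²b/L² = -8·6²·6/12² = -12 kN·m
Superposition: R_A = -5 kN, M_A = 0 kN·m, R_B = 7 kN, M_B = -12 kN·m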